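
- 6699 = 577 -7276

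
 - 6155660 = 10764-6166424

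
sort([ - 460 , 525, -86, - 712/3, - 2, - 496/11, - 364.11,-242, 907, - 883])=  [ - 883, - 460 , - 364.11,- 242, - 712/3, - 86, - 496/11 , - 2, 525,907]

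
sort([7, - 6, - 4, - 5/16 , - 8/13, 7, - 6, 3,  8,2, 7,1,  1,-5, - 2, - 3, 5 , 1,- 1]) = [ - 6, - 6, - 5, - 4, -3, - 2, - 1, - 8/13, - 5/16, 1,1 , 1, 2, 3,5,7,7,  7,  8]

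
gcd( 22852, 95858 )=2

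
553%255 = 43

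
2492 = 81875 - 79383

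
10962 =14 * 783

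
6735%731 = 156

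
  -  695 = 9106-9801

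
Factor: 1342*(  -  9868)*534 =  - 7071685104 =- 2^4*3^1 *11^1*61^1*89^1*2467^1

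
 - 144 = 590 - 734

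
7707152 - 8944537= - 1237385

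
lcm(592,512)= 18944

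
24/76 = 6/19=0.32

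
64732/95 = 64732/95 = 681.39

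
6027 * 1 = 6027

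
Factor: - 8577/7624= - 2^( - 3)* 3^2 = - 9/8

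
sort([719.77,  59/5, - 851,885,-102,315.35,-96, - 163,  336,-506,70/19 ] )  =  [-851, - 506, - 163,-102, - 96, 70/19, 59/5,315.35, 336 , 719.77,885] 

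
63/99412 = 63/99412 = 0.00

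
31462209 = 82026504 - 50564295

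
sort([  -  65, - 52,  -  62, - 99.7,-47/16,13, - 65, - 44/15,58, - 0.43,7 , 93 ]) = [ - 99.7, - 65,  -  65 ,-62, - 52,-47/16, - 44/15,-0.43,7,13,58, 93 ]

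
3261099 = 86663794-83402695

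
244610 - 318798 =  - 74188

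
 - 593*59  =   - 34987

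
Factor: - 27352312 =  - 2^3*13^2*20231^1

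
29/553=29/553  =  0.05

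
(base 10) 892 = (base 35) ph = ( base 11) 741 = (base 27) 161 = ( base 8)1574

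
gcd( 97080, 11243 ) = 1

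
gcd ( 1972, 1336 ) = 4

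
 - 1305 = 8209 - 9514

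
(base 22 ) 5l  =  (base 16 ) 83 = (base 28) 4J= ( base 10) 131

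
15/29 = 15/29 = 0.52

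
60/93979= 60/93979 = 0.00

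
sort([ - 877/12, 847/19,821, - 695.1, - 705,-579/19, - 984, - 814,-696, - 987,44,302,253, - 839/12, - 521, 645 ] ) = [ - 987 ,  -  984,  -  814,-705 ,-696 , - 695.1,- 521, -877/12,-839/12, - 579/19, 44,847/19, 253 , 302, 645, 821 ]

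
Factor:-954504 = -2^3 * 3^5 * 491^1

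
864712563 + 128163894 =992876457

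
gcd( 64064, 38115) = 77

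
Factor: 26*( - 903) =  - 2^1*3^1 * 7^1  *13^1*43^1 =- 23478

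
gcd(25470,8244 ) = 18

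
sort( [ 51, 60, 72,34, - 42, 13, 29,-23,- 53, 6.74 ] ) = [-53,-42,-23 , 6.74 , 13, 29, 34, 51,  60,  72]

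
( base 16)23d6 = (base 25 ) EGO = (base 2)10001111010110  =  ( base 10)9174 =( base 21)KGI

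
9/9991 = 9/9991 =0.00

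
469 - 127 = 342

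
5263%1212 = 415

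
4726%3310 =1416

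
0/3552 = 0 = 0.00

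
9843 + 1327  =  11170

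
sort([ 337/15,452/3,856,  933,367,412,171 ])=[337/15, 452/3,171,367,412 , 856, 933 ]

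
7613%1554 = 1397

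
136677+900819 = 1037496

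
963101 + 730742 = 1693843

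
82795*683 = 56548985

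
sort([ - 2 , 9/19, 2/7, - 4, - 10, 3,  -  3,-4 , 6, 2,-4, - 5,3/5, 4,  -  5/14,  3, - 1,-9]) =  [  -  10, -9, - 5, - 4, - 4,-4, - 3, - 2,-1,- 5/14, 2/7, 9/19, 3/5,  2,3, 3,4,6] 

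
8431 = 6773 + 1658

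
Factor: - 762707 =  - 11^1 * 69337^1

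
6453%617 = 283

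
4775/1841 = 4775/1841=2.59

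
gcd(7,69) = 1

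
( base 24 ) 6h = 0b10100001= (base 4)2201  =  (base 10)161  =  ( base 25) 6B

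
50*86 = 4300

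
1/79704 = 1/79704 = 0.00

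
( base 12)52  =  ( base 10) 62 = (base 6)142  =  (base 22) 2I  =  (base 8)76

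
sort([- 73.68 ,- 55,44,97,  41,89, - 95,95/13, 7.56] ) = [  -  95,-73.68 ,  -  55, 95/13, 7.56,  41,44,89, 97]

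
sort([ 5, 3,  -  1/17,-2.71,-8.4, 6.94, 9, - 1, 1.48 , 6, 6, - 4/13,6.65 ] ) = [ - 8.4,-2.71,-1,  -  4/13, - 1/17,1.48, 3, 5,6, 6,  6.65, 6.94, 9 ]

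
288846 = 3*96282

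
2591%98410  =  2591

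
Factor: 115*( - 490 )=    - 56350 = - 2^1*5^2*7^2*23^1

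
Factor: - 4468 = -2^2 * 1117^1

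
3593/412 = 8 + 297/412 =8.72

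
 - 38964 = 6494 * (- 6)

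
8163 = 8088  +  75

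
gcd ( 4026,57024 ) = 66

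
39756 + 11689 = 51445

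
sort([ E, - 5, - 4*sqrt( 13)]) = [ - 4*sqrt(13), - 5, E ]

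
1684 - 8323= - 6639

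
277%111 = 55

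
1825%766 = 293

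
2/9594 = 1/4797  =  0.00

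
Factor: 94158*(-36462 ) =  - 3433188996=-2^2 * 3^3*59^1*103^1*5231^1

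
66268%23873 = 18522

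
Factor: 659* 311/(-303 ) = -204949/303 = - 3^( -1 ) * 101^ (  -  1 ) * 311^1*659^1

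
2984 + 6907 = 9891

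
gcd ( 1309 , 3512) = 1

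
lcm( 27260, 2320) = 109040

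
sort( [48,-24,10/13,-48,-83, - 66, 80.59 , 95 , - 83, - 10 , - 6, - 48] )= [ - 83,  -  83, - 66, - 48, - 48,  -  24, - 10,-6,  10/13, 48, 80.59, 95 ]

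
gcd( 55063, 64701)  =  79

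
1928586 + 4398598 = 6327184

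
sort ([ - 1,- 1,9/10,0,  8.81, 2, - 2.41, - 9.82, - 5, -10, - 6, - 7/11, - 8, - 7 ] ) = [ - 10, - 9.82, - 8,-7, - 6,  -  5, -2.41, - 1 , - 1, - 7/11, 0,  9/10,2,8.81]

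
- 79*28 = -2212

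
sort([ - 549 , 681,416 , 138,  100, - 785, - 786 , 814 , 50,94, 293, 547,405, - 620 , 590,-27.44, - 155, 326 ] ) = [ - 786  , - 785, - 620,- 549, - 155, - 27.44 , 50, 94, 100,138,293, 326,405, 416,  547, 590,681, 814]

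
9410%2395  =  2225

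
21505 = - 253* ( - 85) 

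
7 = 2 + 5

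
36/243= 4/27 = 0.15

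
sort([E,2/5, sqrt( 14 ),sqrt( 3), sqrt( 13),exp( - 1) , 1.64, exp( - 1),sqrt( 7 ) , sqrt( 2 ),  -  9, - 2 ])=[-9, - 2,exp( - 1),exp (-1 ),2/5,sqrt ( 2 ) , 1.64,sqrt(3),  sqrt(7), E, sqrt( 13 ),sqrt(14)] 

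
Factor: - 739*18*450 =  - 2^2*3^4*5^2*739^1 = - 5985900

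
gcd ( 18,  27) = 9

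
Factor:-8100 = -2^2 * 3^4*5^2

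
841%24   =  1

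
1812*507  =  918684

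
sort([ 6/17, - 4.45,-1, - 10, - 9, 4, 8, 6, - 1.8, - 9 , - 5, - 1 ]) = [ - 10, - 9, - 9, - 5, - 4.45, - 1.8, - 1, - 1,6/17,4,6,  8 ] 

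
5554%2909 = 2645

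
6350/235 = 1270/47 = 27.02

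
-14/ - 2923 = 14/2923 = 0.00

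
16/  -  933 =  - 1+917/933 = - 0.02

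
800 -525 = 275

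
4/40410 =2/20205 = 0.00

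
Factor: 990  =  2^1 * 3^2*5^1*11^1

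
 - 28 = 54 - 82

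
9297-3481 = 5816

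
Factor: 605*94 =2^1*5^1*11^2*47^1  =  56870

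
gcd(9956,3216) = 4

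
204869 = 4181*49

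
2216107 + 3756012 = 5972119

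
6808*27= 183816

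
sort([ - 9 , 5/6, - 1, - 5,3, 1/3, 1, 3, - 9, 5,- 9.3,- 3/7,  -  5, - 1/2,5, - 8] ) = [ - 9.3, - 9, - 9, - 8,-5, -5, - 1, - 1/2, - 3/7, 1/3, 5/6,1,3,3, 5, 5] 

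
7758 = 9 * 862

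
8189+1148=9337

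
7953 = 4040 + 3913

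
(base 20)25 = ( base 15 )30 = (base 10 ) 45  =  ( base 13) 36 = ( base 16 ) 2d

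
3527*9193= 32423711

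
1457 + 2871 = 4328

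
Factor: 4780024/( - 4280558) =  - 2^2 *103^1*5801^1*2140279^( - 1) =- 2390012/2140279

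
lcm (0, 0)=0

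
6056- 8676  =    -  2620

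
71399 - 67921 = 3478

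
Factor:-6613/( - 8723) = 11^( - 1 ) * 13^( - 1) * 17^1*61^( - 1)* 389^1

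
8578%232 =226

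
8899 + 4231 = 13130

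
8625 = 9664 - 1039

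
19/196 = 19/196=0.10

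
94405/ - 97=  - 974  +  73/97 = -  973.25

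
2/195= 2/195 = 0.01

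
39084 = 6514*6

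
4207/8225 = 601/1175 = 0.51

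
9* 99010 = 891090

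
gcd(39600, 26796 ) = 132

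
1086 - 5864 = - 4778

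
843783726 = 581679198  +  262104528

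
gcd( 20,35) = 5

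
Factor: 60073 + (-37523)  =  2^1*5^2*11^1*41^1 = 22550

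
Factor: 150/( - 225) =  - 2/3 = - 2^1*3^( - 1)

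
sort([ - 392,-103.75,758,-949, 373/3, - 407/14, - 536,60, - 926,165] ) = [  -  949, - 926, - 536, - 392, - 103.75, - 407/14,60,373/3,165,758 ]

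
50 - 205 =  - 155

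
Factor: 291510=2^1 * 3^2*5^1*41^1*79^1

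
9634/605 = 9634/605 = 15.92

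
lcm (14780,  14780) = 14780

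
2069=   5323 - 3254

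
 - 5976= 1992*(-3 ) 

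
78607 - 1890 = 76717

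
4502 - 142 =4360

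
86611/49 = 12373/7 = 1767.57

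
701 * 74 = 51874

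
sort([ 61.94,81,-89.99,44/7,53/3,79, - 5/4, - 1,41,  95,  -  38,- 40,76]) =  [  -  89.99, - 40, - 38, - 5/4, - 1, 44/7,  53/3, 41,61.94,76, 79, 81,95] 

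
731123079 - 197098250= 534024829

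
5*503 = 2515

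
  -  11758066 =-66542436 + 54784370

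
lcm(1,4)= 4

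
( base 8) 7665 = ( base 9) 5457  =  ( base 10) 4021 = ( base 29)4MJ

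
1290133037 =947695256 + 342437781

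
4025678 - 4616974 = -591296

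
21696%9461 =2774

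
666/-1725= - 222/575 = - 0.39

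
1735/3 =578 + 1/3 =578.33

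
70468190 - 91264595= -20796405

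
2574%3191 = 2574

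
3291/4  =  822 + 3/4 = 822.75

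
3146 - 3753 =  - 607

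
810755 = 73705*11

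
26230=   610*43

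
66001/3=66001/3= 22000.33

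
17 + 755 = 772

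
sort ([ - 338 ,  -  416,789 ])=[ - 416,-338, 789]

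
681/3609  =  227/1203 =0.19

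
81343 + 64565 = 145908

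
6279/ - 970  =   - 6279/970 = - 6.47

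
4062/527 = 7 + 373/527 = 7.71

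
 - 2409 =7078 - 9487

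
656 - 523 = 133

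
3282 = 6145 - 2863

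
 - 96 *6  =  -576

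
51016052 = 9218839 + 41797213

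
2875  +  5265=8140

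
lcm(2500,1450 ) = 72500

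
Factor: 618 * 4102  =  2^2*3^1 * 7^1*103^1*293^1 = 2535036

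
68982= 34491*2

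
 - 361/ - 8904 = 361/8904 = 0.04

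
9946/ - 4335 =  - 3 + 3059/4335 = - 2.29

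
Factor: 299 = 13^1 * 23^1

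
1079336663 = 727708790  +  351627873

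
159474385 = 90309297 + 69165088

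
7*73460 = 514220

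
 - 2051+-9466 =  - 11517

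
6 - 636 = - 630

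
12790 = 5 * 2558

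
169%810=169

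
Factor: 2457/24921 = 7^1*71^(-1 )   =  7/71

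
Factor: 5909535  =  3^2*5^1*41^1*3203^1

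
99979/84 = 1190 + 19/84 = 1190.23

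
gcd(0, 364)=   364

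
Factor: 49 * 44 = 2156 = 2^2*7^2* 11^1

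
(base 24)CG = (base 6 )1224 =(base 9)367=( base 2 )100110000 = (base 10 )304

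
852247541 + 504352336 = 1356599877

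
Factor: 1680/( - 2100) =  - 4/5  =  - 2^2 * 5^( - 1)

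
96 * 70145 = 6733920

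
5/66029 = 5/66029 = 0.00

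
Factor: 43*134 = 5762 = 2^1*43^1*67^1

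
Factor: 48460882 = 2^1*103^1 * 367^1*641^1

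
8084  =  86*94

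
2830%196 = 86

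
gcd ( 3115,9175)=5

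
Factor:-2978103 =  - 3^1*992701^1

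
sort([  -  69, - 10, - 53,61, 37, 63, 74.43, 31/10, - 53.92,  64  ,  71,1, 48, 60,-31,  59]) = [ - 69,-53.92, - 53,-31, - 10,1,31/10,37, 48,59, 60, 61 , 63,64, 71, 74.43]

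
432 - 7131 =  - 6699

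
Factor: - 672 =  - 2^5*3^1*7^1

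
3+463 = 466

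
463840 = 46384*10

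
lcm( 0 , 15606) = 0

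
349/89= 349/89  =  3.92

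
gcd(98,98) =98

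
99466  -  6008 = 93458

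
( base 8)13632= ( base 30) 6LC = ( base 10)6042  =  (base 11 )45A3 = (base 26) 8oa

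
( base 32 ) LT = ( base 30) nb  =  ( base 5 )10301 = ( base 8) 1275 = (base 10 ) 701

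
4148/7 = 4148/7 = 592.57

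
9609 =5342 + 4267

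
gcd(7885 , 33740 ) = 5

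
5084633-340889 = 4743744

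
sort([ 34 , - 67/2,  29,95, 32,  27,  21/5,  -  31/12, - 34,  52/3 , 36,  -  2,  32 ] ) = [ - 34, - 67/2,  -  31/12, - 2,21/5 , 52/3,  27 , 29,  32,32,34,  36, 95 ] 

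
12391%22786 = 12391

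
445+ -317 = 128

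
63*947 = 59661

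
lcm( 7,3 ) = 21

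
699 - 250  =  449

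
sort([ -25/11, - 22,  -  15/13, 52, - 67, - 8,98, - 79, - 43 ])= [- 79,-67  , - 43 ,  -  22,  -  8,-25/11, - 15/13,52, 98 ]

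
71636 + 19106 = 90742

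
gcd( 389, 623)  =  1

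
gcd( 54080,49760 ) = 160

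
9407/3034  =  9407/3034 = 3.10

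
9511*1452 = 13809972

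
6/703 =6/703=   0.01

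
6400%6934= 6400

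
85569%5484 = 3309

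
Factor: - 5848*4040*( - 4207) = 2^6*5^1*7^1*17^1*43^1 * 101^1*601^1 = 99394245440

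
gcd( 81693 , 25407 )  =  9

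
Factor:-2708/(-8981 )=2^2*7^ ( - 1 )*677^1*1283^ ( - 1)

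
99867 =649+99218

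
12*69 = 828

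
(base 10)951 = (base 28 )15r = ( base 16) 3b7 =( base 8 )1667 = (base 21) 236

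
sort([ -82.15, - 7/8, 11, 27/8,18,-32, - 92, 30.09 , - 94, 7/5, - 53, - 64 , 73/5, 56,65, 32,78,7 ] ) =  [-94, - 92, - 82.15  , - 64,- 53, - 32, - 7/8,7/5, 27/8,7, 11,  73/5, 18,  30.09, 32,56, 65 , 78] 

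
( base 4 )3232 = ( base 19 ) ca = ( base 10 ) 238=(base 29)86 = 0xEE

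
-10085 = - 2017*5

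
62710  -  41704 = 21006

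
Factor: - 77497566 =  - 2^1* 3^1*12916261^1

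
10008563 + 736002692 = 746011255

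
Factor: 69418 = 2^1*61^1*569^1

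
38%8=6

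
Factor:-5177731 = - 13^1* 398287^1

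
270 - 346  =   - 76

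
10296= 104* 99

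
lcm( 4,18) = 36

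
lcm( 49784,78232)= 547624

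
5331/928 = 5331/928 = 5.74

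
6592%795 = 232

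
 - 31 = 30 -61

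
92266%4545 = 1366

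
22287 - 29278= -6991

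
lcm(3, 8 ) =24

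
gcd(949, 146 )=73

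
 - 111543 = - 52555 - 58988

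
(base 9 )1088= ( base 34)nr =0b1100101001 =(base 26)153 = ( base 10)809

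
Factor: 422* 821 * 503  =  174270386 = 2^1*211^1*503^1 * 821^1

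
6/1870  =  3/935=0.00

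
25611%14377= 11234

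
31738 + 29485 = 61223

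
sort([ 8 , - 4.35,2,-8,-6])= [ - 8, - 6 , - 4.35, 2,  8]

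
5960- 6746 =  - 786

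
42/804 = 7/134= 0.05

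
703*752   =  528656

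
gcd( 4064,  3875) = 1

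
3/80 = 3/80 = 0.04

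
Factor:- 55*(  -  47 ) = 5^1*11^1*47^1 = 2585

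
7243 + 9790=17033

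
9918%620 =618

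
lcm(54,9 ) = 54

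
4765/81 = 58 + 67/81 = 58.83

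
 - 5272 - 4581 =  - 9853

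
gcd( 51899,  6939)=1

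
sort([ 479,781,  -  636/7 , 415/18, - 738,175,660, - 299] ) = [ - 738, - 299, - 636/7,415/18, 175,479,  660,781]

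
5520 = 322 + 5198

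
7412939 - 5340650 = 2072289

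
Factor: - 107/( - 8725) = 5^( - 2)*107^1*349^(  -  1 ) 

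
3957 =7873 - 3916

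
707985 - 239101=468884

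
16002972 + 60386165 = 76389137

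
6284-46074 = -39790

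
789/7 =112 + 5/7 = 112.71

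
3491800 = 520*6715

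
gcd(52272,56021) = 1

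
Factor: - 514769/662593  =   - 397^( - 1)*1669^(-1)*514769^1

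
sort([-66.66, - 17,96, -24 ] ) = [ -66.66 , - 24,-17,96 ] 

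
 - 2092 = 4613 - 6705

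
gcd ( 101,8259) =1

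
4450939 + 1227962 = 5678901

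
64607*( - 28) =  - 1808996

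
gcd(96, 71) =1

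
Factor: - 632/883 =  - 2^3 * 79^1* 883^( - 1) 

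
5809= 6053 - 244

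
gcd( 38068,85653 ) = 9517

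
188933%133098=55835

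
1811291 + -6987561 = -5176270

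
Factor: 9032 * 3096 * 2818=2^7*3^2*43^1 * 1129^1*1409^1 = 78799936896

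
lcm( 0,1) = 0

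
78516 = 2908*27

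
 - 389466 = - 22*17703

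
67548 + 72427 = 139975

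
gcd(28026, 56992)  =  2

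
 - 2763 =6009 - 8772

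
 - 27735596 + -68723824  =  -96459420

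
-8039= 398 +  - 8437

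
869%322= 225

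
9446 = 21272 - 11826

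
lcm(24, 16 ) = 48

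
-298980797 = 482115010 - 781095807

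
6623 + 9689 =16312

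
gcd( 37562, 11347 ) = 7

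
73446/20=36723/10 = 3672.30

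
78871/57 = 1383  +  40/57 = 1383.70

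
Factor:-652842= - 2^1*3^2*36269^1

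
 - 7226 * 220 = -1589720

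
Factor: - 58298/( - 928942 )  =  7^( - 2 )*103^1 * 283^1 * 9479^(-1 ) =29149/464471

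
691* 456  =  315096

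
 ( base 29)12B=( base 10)910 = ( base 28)14E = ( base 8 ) 1616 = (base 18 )2ea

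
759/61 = 12+27/61 = 12.44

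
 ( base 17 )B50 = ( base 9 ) 4426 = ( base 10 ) 3264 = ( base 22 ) 6g8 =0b110011000000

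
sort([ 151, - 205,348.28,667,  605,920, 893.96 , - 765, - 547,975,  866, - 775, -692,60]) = [ - 775, - 765, - 692, - 547,-205,60,151,348.28,605,667, 866, 893.96,  920, 975]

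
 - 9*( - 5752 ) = 51768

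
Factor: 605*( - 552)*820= - 273847200=-2^5*3^1*5^2*11^2*23^1*41^1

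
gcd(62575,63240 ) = 5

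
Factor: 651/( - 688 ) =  - 2^( - 4)*3^1 * 7^1 * 31^1*43^( - 1)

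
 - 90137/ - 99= 90137/99 = 910.47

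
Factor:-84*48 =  - 4032 = -  2^6*3^2*7^1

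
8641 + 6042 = 14683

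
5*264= 1320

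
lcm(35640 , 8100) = 178200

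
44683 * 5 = 223415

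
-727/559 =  - 2 + 391/559 = -  1.30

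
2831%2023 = 808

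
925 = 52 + 873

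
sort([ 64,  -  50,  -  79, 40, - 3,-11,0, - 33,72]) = [ - 79, - 50,-33,  -  11, - 3,0,  40,  64,72]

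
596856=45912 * 13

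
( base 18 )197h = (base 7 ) 34631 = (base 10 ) 8891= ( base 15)297B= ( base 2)10001010111011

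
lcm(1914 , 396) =11484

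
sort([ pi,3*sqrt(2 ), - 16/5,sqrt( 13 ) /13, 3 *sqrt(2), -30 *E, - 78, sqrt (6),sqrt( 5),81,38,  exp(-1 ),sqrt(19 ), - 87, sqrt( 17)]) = [ - 87, - 30* E,-78, - 16/5, sqrt(13 ) /13 , exp( - 1 ), sqrt( 5),sqrt(6 ),pi,sqrt( 17),3*sqrt( 2 ) , 3*sqrt( 2), sqrt(19),38,81 ]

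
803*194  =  155782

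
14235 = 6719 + 7516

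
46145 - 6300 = 39845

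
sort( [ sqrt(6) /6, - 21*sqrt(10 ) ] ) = [ - 21*sqrt( 10 ),sqrt(6)/6]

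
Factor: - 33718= -2^1 *23^1 * 733^1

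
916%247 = 175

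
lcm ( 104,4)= 104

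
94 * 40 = 3760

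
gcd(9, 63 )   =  9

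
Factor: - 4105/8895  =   - 821/1779 = - 3^( - 1)*593^( - 1)*821^1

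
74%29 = 16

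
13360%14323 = 13360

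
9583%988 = 691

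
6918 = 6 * 1153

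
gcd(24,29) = 1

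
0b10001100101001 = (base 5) 242001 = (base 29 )AKB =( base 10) 9001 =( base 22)ID3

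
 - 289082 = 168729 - 457811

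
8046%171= 9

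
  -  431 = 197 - 628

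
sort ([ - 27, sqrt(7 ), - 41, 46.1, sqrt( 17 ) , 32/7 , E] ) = [-41,  -  27, sqrt(7),E,  sqrt(17 ),32/7, 46.1 ]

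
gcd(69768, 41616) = 1224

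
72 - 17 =55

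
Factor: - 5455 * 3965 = - 5^2 * 13^1*61^1*1091^1 = -21629075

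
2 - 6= - 4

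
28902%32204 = 28902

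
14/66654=1/4761  =  0.00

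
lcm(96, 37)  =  3552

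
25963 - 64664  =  -38701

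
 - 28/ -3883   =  28/3883 = 0.01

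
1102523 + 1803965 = 2906488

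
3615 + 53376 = 56991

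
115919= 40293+75626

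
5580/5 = 1116 =1116.00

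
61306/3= 20435 + 1/3= 20435.33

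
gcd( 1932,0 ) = 1932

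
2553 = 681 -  - 1872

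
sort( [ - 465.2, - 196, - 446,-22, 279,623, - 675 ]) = [ - 675, - 465.2, - 446, - 196 , - 22, 279,  623] 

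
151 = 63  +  88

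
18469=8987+9482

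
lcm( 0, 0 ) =0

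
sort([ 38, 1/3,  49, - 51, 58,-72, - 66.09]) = [-72,  -  66.09, - 51, 1/3, 38, 49, 58 ] 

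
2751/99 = 917/33= 27.79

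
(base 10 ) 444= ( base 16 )1BC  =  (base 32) DS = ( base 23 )j7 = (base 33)DF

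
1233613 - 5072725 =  - 3839112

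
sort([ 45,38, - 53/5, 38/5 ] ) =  [ - 53/5,38/5,38,45 ]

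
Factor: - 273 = - 3^1*7^1*13^1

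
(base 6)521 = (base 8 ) 301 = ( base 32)61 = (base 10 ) 193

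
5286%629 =254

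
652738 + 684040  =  1336778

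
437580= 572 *765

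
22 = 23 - 1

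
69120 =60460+8660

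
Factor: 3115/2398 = 2^( - 1)*5^1*7^1*11^( - 1) *89^1*109^( -1 ) 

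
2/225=2/225 =0.01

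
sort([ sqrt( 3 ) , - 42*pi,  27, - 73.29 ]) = [ - 42 * pi, - 73.29 , sqrt( 3),27] 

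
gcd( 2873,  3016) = 13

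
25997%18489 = 7508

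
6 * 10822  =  64932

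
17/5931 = 17/5931= 0.00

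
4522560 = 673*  6720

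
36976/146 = 18488/73 = 253.26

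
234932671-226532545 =8400126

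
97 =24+73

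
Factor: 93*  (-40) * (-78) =2^4*3^2*5^1 * 13^1 * 31^1= 290160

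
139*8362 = 1162318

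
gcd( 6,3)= 3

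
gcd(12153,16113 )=3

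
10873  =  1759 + 9114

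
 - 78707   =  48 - 78755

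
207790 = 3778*55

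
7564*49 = 370636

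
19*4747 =90193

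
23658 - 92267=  - 68609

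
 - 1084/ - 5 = 1084/5 = 216.80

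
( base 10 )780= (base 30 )Q0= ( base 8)1414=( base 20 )1J0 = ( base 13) 480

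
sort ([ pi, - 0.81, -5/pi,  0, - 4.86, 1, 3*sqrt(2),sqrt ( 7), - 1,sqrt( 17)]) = [-4.86,- 5/pi, - 1 ,-0.81,0, 1,sqrt( 7),pi,sqrt(17),3*sqrt(2)]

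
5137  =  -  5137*( - 1) 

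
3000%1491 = 18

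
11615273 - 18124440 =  - 6509167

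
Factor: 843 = 3^1 * 281^1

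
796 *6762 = 5382552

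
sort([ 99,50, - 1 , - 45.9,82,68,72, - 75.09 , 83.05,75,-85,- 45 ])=[ - 85,-75.09, - 45.9, - 45, -1,50, 68, 72, 75, 82, 83.05, 99]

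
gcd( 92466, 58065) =3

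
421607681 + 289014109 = 710621790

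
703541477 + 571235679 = 1274777156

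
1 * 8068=8068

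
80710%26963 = 26784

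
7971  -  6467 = 1504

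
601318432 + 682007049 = 1283325481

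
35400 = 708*50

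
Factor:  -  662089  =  - 47^1*14087^1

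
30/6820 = 3/682= 0.00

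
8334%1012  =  238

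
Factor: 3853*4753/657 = 3^( - 2)*7^2 * 73^( - 1 )*97^1 * 3853^1 =18313309/657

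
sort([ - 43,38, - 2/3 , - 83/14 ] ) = [ - 43,-83/14,  -  2/3 , 38 ]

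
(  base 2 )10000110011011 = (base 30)9gn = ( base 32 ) 8CR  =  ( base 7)34040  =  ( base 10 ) 8603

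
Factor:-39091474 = - 2^1*19^1*293^1*3511^1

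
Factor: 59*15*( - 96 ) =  - 2^5 * 3^2*5^1 * 59^1 = - 84960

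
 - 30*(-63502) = 1905060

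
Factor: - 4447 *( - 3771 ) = 16769637 = 3^2*419^1 * 4447^1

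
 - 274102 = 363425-637527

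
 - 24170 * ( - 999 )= 24145830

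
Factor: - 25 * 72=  - 2^3 * 3^2 * 5^2 = - 1800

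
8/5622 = 4/2811 = 0.00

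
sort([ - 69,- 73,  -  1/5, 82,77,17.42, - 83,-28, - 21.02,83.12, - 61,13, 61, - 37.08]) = [  -  83, - 73,-69, - 61,- 37.08, - 28, - 21.02, - 1/5,13, 17.42, 61,77,82,83.12]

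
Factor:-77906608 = -2^4*13^1*37^1*53^1*191^1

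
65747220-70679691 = -4932471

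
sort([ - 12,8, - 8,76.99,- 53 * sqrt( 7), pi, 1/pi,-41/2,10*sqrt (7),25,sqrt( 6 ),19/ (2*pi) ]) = [ - 53*sqrt( 7), - 41/2, - 12, - 8,1/pi, sqrt( 6), 19/( 2*pi),pi, 8,25,10*sqrt( 7),76.99 ]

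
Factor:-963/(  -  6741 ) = 1/7  =  7^( - 1)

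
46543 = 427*109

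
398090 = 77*5170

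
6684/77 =86 + 62/77 = 86.81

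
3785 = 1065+2720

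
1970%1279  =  691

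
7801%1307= 1266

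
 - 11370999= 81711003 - 93082002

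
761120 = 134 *5680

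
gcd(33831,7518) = 3759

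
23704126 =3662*6473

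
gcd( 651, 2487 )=3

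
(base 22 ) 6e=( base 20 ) 76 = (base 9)172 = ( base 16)92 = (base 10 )146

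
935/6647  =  55/391 = 0.14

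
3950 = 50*79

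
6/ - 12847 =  - 6/12847=- 0.00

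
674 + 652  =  1326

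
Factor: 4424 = 2^3 *7^1 *79^1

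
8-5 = 3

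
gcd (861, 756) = 21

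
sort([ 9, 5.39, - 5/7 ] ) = [ - 5/7,5.39,  9]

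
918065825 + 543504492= 1461570317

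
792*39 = 30888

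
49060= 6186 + 42874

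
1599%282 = 189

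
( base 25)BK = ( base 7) 601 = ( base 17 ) 106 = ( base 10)295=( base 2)100100111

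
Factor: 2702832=2^4*3^1*11^1*5119^1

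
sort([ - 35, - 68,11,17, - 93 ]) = [ - 93,- 68, - 35,  11,  17]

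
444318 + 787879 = 1232197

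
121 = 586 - 465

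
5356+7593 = 12949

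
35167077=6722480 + 28444597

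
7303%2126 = 925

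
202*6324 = 1277448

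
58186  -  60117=  -  1931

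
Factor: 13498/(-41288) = - 2^( - 2)*13^( - 1 )*17^1=- 17/52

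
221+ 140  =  361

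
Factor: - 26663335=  - 5^1*47^1*83^1*1367^1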